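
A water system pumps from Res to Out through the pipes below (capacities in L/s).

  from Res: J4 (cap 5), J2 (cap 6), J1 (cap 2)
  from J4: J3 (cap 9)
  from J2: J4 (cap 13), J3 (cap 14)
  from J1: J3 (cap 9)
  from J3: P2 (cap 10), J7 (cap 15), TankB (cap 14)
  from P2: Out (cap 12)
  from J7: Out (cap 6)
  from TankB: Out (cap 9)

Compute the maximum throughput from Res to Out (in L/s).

13

Augment Res→J4→J3→P2→Out: bottleneck 5, flow now 5.
Augment Res→J2→J3→P2→Out: bottleneck 5, flow now 10.
Augment Res→J2→J3→J7→Out: bottleneck 1, flow now 11.
Augment Res→J1→J3→J7→Out: bottleneck 2, flow now 13.
No augmenting path remains; maximum flow = 13.
In the residual graph, reachable from Res: {Res}.
Min-cut edges: Res→J4 (5), Res→J2 (6), Res→J1 (2); capacity 5 + 6 + 2 = 13.
This cut is saturated, so no flow can exceed 13.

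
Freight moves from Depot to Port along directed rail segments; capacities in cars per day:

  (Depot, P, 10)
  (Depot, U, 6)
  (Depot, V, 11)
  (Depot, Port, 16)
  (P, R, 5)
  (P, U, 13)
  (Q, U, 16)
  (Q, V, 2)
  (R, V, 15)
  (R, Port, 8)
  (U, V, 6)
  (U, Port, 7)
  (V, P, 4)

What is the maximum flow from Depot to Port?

Augment Depot→Port: bottleneck 16, flow now 16.
Augment Depot→U→Port: bottleneck 6, flow now 22.
Augment Depot→P→R→Port: bottleneck 5, flow now 27.
Augment Depot→P→U→Port: bottleneck 1, flow now 28.
No augmenting path remains; maximum flow = 28.
In the residual graph, reachable from Depot: {Depot, P, U, V}.
Min-cut edges: Depot→Port (16), P→R (5), U→Port (7); capacity 16 + 5 + 7 = 28.
This cut is saturated, so no flow can exceed 28.

28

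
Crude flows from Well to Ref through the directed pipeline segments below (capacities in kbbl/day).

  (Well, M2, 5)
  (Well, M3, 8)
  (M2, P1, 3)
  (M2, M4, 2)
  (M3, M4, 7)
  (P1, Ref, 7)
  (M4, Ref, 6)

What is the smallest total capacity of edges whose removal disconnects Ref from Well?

9

Augment Well→M2→P1→Ref: bottleneck 3, flow now 3.
Augment Well→M2→M4→Ref: bottleneck 2, flow now 5.
Augment Well→M3→M4→Ref: bottleneck 4, flow now 9.
No augmenting path remains; maximum flow = 9.
By max-flow min-cut, the minimum cut capacity equals the max flow.
In the residual graph, reachable from Well: {Well, M2, M3, M4}.
Min-cut edges: M2→P1 (3), M4→Ref (6); capacity 3 + 6 = 9.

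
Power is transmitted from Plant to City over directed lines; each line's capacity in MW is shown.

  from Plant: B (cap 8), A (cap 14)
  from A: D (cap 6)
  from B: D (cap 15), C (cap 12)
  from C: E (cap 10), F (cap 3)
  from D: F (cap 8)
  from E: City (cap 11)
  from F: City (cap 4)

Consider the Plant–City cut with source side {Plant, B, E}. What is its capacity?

52

Edges leaving {Plant, B, E}: Plant→A (14), B→C (12), B→D (15), E→City (11).
Cut capacity = 14 + 12 + 15 + 11 = 52.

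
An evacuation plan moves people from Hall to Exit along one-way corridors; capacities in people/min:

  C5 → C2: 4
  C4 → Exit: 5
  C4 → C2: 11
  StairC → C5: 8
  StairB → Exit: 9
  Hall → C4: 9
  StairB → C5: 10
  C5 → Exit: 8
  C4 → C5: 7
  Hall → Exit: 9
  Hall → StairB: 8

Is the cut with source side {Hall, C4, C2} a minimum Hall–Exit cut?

Given cut capacity: 8 + 9 + 7 + 5 = 29.
Augment Hall→Exit: bottleneck 9, flow now 9.
Augment Hall→StairB→Exit: bottleneck 8, flow now 17.
Augment Hall→C4→Exit: bottleneck 5, flow now 22.
Augment Hall→C4→C5→Exit: bottleneck 4, flow now 26.
No augmenting path remains; maximum flow = 26.
In the residual graph, reachable from Hall: {Hall}.
Min-cut edges: Hall→StairB (8), Hall→C4 (9), Hall→Exit (9); capacity 8 + 9 + 9 = 26.
Cut capacity 29 exceeds the max flow 26, so it is not minimum.

No — its capacity is 29, but the minimum cut has capacity 26.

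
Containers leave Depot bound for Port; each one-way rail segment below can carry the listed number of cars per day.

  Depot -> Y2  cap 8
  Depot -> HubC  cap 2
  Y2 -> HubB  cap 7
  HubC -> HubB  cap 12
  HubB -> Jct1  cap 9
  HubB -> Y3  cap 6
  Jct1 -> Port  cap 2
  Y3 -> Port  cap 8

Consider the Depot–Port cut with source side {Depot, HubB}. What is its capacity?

Edges leaving {Depot, HubB}: Depot→Y2 (8), Depot→HubC (2), HubB→Jct1 (9), HubB→Y3 (6).
Cut capacity = 8 + 2 + 9 + 6 = 25.

25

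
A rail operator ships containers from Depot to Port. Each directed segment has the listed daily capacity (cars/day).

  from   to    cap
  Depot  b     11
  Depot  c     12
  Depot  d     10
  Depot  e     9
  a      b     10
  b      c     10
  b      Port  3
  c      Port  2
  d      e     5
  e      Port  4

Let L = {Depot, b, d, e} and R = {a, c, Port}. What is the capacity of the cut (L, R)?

Edges leaving {Depot, b, d, e}: Depot→c (12), b→c (10), b→Port (3), e→Port (4).
Cut capacity = 12 + 10 + 3 + 4 = 29.

29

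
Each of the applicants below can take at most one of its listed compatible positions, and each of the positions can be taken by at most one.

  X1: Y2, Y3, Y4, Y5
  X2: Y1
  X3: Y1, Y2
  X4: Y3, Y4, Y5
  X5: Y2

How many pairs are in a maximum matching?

4

Unit-capacity flow: source→left, listed edges, right→sink; max matching = max flow.
Augmenting path X1→Y2 (+1); matched 1.
Augmenting path X2→Y1 (+1); matched 2.
Augmenting path X4→Y3 (+1); matched 3.
Augmenting path X3→Y2→X1→Y4 (+1); matched 4.
No augmenting path remains; maximum matching = 4.
König certificate: {X1, X4, Y1, Y2} is a vertex cover of size 4 (every listed pair touches it), so no matching can be larger.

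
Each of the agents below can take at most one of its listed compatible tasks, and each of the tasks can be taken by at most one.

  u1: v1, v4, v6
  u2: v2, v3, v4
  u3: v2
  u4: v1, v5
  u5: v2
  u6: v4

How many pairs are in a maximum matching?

Unit-capacity flow: source→left, listed edges, right→sink; max matching = max flow.
Augmenting path u1→v1 (+1); matched 1.
Augmenting path u2→v2 (+1); matched 2.
Augmenting path u4→v5 (+1); matched 3.
Augmenting path u6→v4 (+1); matched 4.
Augmenting path u3→v2→u2→v3 (+1); matched 5.
No augmenting path remains; maximum matching = 5.
König certificate: {u1, u2, u4, u6, v2} is a vertex cover of size 5 (every listed pair touches it), so no matching can be larger.

5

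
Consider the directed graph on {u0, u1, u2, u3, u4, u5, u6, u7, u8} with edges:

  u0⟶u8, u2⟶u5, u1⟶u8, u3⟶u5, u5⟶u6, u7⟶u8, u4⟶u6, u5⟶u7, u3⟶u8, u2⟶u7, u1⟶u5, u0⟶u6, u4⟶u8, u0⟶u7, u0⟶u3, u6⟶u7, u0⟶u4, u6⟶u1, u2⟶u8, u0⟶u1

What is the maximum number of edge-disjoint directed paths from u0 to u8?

Assign every edge capacity 1; by Menger, the answer equals the max flow.
Path u0→u8 (+1); total 1.
Path u0→u1→u8 (+1); total 2.
Path u0→u3→u8 (+1); total 3.
Path u0→u4→u8 (+1); total 4.
Path u0→u7→u8 (+1); total 5.
No residual u0→u8 path; max flow = 5.
Certifying cut of size 5: {u0→u3, u0→u4, u0→u8, u1→u8, u7→u8}.

5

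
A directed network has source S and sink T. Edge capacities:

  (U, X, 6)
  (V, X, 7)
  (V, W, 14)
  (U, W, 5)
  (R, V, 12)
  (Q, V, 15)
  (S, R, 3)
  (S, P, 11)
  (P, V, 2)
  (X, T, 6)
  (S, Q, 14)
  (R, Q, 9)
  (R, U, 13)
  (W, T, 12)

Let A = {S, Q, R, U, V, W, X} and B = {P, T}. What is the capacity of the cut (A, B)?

Edges leaving {S, Q, R, U, V, W, X}: S→P (11), W→T (12), X→T (6).
Cut capacity = 11 + 12 + 6 = 29.

29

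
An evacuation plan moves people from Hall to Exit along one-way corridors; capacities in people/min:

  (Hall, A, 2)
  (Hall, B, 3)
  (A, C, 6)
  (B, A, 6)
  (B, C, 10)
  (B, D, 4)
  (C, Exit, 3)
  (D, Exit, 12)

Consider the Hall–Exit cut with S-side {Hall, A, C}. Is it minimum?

No — its capacity is 6, but the minimum cut has capacity 5.

Given cut capacity: 3 + 3 = 6.
Augment Hall→A→C→Exit: bottleneck 2, flow now 2.
Augment Hall→B→C→Exit: bottleneck 1, flow now 3.
Augment Hall→B→D→Exit: bottleneck 2, flow now 5.
No augmenting path remains; maximum flow = 5.
In the residual graph, reachable from Hall: {Hall}.
Min-cut edges: Hall→A (2), Hall→B (3); capacity 2 + 3 = 5.
Cut capacity 6 exceeds the max flow 5, so it is not minimum.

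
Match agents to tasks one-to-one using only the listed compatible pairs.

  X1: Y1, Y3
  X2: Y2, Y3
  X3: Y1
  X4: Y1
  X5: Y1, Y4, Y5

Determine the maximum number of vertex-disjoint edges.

Unit-capacity flow: source→left, listed edges, right→sink; max matching = max flow.
Augmenting path X1→Y1 (+1); matched 1.
Augmenting path X2→Y2 (+1); matched 2.
Augmenting path X5→Y4 (+1); matched 3.
Augmenting path X3→Y1→X1→Y3 (+1); matched 4.
No augmenting path remains; maximum matching = 4.
König certificate: {X1, X2, X5, Y1} is a vertex cover of size 4 (every listed pair touches it), so no matching can be larger.

4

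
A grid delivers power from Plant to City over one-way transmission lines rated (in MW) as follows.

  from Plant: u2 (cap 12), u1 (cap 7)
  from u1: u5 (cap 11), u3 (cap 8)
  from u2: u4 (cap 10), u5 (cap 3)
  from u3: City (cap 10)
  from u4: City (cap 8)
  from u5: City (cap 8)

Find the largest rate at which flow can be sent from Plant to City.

18

Augment Plant→u1→u3→City: bottleneck 7, flow now 7.
Augment Plant→u2→u4→City: bottleneck 8, flow now 15.
Augment Plant→u2→u5→City: bottleneck 3, flow now 18.
No augmenting path remains; maximum flow = 18.
In the residual graph, reachable from Plant: {Plant, u2, u4}.
Min-cut edges: Plant→u1 (7), u2→u5 (3), u4→City (8); capacity 7 + 3 + 8 = 18.
This cut is saturated, so no flow can exceed 18.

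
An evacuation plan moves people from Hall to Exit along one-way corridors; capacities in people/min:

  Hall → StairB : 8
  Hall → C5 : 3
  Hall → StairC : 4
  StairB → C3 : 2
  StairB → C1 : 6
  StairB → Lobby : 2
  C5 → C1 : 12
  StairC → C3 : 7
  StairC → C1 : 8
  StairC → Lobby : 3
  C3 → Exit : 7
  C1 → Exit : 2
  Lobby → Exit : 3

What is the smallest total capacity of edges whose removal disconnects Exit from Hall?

Augment Hall→StairB→C3→Exit: bottleneck 2, flow now 2.
Augment Hall→StairB→C1→Exit: bottleneck 2, flow now 4.
Augment Hall→StairB→Lobby→Exit: bottleneck 2, flow now 6.
Augment Hall→StairC→C3→Exit: bottleneck 4, flow now 10.
No augmenting path remains; maximum flow = 10.
By max-flow min-cut, the minimum cut capacity equals the max flow.
In the residual graph, reachable from Hall: {Hall, StairB, C5, C1}.
Min-cut edges: Hall→StairC (4), StairB→C3 (2), StairB→Lobby (2), C1→Exit (2); capacity 4 + 2 + 2 + 2 = 10.

10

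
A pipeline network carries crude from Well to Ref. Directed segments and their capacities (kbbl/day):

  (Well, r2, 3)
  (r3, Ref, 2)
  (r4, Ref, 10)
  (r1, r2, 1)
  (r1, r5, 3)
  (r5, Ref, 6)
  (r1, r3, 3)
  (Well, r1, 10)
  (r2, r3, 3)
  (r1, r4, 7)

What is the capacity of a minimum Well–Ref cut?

12

Augment Well→r1→r3→Ref: bottleneck 2, flow now 2.
Augment Well→r1→r4→Ref: bottleneck 7, flow now 9.
Augment Well→r1→r5→Ref: bottleneck 1, flow now 10.
Augment Well→r2→r3→r1→r5→Ref: bottleneck 2, flow now 12. (uses reverse residual edge)
No augmenting path remains; maximum flow = 12.
By max-flow min-cut, the minimum cut capacity equals the max flow.
In the residual graph, reachable from Well: {Well, r2, r3}.
Min-cut edges: Well→r1 (10), r3→Ref (2); capacity 10 + 2 = 12.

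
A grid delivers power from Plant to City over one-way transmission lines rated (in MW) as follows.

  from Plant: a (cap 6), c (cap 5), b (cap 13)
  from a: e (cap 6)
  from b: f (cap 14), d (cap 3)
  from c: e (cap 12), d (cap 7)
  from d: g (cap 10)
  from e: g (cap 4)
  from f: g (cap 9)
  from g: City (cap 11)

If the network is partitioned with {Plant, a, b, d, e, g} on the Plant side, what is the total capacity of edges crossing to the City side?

30

Edges leaving {Plant, a, b, d, e, g}: Plant→c (5), b→f (14), g→City (11).
Cut capacity = 5 + 14 + 11 = 30.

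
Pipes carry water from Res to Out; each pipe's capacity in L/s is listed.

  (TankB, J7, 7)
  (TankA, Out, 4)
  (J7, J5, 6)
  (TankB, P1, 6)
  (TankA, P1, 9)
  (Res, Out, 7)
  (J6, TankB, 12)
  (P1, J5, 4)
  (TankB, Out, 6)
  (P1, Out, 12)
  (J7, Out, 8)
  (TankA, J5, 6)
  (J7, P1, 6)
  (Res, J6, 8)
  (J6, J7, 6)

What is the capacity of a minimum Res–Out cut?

15

Augment Res→Out: bottleneck 7, flow now 7.
Augment Res→J6→TankB→Out: bottleneck 6, flow now 13.
Augment Res→J6→J7→Out: bottleneck 2, flow now 15.
No augmenting path remains; maximum flow = 15.
By max-flow min-cut, the minimum cut capacity equals the max flow.
In the residual graph, reachable from Res: {Res}.
Min-cut edges: Res→J6 (8), Res→Out (7); capacity 8 + 7 = 15.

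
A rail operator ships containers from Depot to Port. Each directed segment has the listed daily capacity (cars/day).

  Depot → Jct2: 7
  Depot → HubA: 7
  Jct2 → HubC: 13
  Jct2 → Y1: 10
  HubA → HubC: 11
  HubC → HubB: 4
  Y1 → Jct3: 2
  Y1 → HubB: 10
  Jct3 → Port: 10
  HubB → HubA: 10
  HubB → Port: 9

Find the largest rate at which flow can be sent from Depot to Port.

Augment Depot→Jct2→HubC→HubB→Port: bottleneck 4, flow now 4.
Augment Depot→Jct2→Y1→Jct3→Port: bottleneck 2, flow now 6.
Augment Depot→Jct2→Y1→HubB→Port: bottleneck 1, flow now 7.
Augment Depot→HubA→HubC→Jct2→Y1→HubB→Port: bottleneck 4, flow now 11. (uses reverse residual edge)
No augmenting path remains; maximum flow = 11.
In the residual graph, reachable from Depot: {Depot, HubA, HubC}.
Min-cut edges: Depot→Jct2 (7), HubC→HubB (4); capacity 7 + 4 = 11.
This cut is saturated, so no flow can exceed 11.

11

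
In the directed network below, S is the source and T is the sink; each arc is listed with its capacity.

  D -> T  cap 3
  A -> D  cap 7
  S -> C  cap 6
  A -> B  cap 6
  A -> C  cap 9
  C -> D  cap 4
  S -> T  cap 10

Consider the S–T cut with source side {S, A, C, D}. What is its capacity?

19

Edges leaving {S, A, C, D}: S→T (10), A→B (6), D→T (3).
Cut capacity = 10 + 6 + 3 = 19.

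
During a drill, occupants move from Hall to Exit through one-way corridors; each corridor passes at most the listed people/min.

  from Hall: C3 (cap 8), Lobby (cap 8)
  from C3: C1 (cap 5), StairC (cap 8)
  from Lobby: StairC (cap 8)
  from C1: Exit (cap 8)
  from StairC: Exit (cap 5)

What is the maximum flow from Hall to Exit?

10

Augment Hall→C3→C1→Exit: bottleneck 5, flow now 5.
Augment Hall→C3→StairC→Exit: bottleneck 3, flow now 8.
Augment Hall→Lobby→StairC→Exit: bottleneck 2, flow now 10.
No augmenting path remains; maximum flow = 10.
In the residual graph, reachable from Hall: {Hall, C3, Lobby, StairC}.
Min-cut edges: C3→C1 (5), StairC→Exit (5); capacity 5 + 5 = 10.
This cut is saturated, so no flow can exceed 10.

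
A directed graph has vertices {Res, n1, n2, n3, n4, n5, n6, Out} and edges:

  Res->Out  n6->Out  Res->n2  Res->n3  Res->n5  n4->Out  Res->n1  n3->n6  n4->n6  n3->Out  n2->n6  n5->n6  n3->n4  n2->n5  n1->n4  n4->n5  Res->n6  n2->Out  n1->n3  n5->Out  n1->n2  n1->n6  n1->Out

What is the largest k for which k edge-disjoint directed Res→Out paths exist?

Assign every edge capacity 1; by Menger, the answer equals the max flow.
Path Res→Out (+1); total 1.
Path Res→n1→Out (+1); total 2.
Path Res→n2→Out (+1); total 3.
Path Res→n3→Out (+1); total 4.
Path Res→n5→Out (+1); total 5.
Path Res→n6→Out (+1); total 6.
No residual Res→Out path; max flow = 6.
Certifying cut of size 6: {Res→Out, Res→n1, Res→n2, Res→n3, Res→n5, Res→n6}.

6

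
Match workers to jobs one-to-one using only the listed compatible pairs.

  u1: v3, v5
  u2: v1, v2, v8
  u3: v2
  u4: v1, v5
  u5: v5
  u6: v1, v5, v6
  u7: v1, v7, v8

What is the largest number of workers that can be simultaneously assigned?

Unit-capacity flow: source→left, listed edges, right→sink; max matching = max flow.
Augmenting path u1→v3 (+1); matched 1.
Augmenting path u2→v1 (+1); matched 2.
Augmenting path u3→v2 (+1); matched 3.
Augmenting path u4→v5 (+1); matched 4.
Augmenting path u6→v6 (+1); matched 5.
Augmenting path u7→v7 (+1); matched 6.
Augmenting path u5→v5→u4→v1→u2→v8 (+1); matched 7.
No augmenting path remains; maximum matching = 7.
König certificate: {u1, u2, u3, u4, u5, u6, u7} is a vertex cover of size 7 (every listed pair touches it), so no matching can be larger.

7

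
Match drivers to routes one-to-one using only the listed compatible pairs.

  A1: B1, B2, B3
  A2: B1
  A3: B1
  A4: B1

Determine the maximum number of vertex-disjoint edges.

2

Unit-capacity flow: source→left, listed edges, right→sink; max matching = max flow.
Augmenting path A1→B1 (+1); matched 1.
Augmenting path A2→B1→A1→B2 (+1); matched 2.
No augmenting path remains; maximum matching = 2.
König certificate: {A1, B1} is a vertex cover of size 2 (every listed pair touches it), so no matching can be larger.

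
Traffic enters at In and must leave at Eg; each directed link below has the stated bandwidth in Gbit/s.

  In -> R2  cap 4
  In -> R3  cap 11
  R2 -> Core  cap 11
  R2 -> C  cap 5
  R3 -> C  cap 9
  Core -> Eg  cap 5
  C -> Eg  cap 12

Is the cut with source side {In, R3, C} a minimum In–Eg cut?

Given cut capacity: 4 + 12 = 16.
Augment In→R2→Core→Eg: bottleneck 4, flow now 4.
Augment In→R3→C→Eg: bottleneck 9, flow now 13.
No augmenting path remains; maximum flow = 13.
In the residual graph, reachable from In: {In, R3}.
Min-cut edges: In→R2 (4), R3→C (9); capacity 4 + 9 = 13.
Cut capacity 16 exceeds the max flow 13, so it is not minimum.

No — its capacity is 16, but the minimum cut has capacity 13.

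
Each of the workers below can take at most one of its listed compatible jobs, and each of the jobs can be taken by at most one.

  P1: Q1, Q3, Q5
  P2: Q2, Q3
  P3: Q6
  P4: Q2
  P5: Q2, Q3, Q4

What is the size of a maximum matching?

5

Unit-capacity flow: source→left, listed edges, right→sink; max matching = max flow.
Augmenting path P1→Q1 (+1); matched 1.
Augmenting path P2→Q2 (+1); matched 2.
Augmenting path P3→Q6 (+1); matched 3.
Augmenting path P5→Q3 (+1); matched 4.
Augmenting path P4→Q2→P2→Q3→P5→Q4 (+1); matched 5.
No augmenting path remains; maximum matching = 5.
König certificate: {P1, P2, P3, P4, P5} is a vertex cover of size 5 (every listed pair touches it), so no matching can be larger.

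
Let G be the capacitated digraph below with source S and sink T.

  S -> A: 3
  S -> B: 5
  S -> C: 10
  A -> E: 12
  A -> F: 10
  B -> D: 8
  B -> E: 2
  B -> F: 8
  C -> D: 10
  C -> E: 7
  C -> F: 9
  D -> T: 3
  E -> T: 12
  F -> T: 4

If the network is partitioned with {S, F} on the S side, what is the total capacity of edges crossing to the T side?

Edges leaving {S, F}: S→A (3), S→B (5), S→C (10), F→T (4).
Cut capacity = 3 + 5 + 10 + 4 = 22.

22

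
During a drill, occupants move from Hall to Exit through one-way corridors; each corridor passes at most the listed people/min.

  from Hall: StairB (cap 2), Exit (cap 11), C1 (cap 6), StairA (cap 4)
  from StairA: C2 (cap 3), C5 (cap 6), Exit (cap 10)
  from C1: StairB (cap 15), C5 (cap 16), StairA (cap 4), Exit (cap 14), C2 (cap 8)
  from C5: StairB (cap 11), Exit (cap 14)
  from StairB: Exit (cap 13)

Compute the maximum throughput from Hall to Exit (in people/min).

23

Augment Hall→Exit: bottleneck 11, flow now 11.
Augment Hall→StairA→Exit: bottleneck 4, flow now 15.
Augment Hall→C1→Exit: bottleneck 6, flow now 21.
Augment Hall→StairB→Exit: bottleneck 2, flow now 23.
No augmenting path remains; maximum flow = 23.
In the residual graph, reachable from Hall: {Hall}.
Min-cut edges: Hall→StairA (4), Hall→C1 (6), Hall→StairB (2), Hall→Exit (11); capacity 4 + 6 + 2 + 11 = 23.
This cut is saturated, so no flow can exceed 23.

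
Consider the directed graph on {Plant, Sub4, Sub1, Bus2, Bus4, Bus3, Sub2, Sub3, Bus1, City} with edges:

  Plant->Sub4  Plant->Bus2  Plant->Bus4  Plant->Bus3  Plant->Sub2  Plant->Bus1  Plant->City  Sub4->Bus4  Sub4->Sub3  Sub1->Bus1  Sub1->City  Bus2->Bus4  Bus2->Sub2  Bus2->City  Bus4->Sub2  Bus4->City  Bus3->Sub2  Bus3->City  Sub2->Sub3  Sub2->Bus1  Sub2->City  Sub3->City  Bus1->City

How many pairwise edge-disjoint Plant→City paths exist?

7

Assign every edge capacity 1; by Menger, the answer equals the max flow.
Path Plant→City (+1); total 1.
Path Plant→Bus2→City (+1); total 2.
Path Plant→Bus4→City (+1); total 3.
Path Plant→Bus3→City (+1); total 4.
Path Plant→Sub2→City (+1); total 5.
Path Plant→Bus1→City (+1); total 6.
Path Plant→Sub4→Sub3→City (+1); total 7.
No residual Plant→City path; max flow = 7.
Certifying cut of size 7: {Plant→Bus1, Plant→Bus2, Plant→Bus3, Plant→Bus4, Plant→City, Plant→Sub2, Plant→Sub4}.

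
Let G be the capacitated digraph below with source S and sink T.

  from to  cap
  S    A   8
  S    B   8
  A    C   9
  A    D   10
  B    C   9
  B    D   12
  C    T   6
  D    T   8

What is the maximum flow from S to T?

Augment S→A→C→T: bottleneck 6, flow now 6.
Augment S→A→D→T: bottleneck 2, flow now 8.
Augment S→B→D→T: bottleneck 6, flow now 14.
No augmenting path remains; maximum flow = 14.
In the residual graph, reachable from S: {S, A, B, C, D}.
Min-cut edges: C→T (6), D→T (8); capacity 6 + 8 = 14.
This cut is saturated, so no flow can exceed 14.

14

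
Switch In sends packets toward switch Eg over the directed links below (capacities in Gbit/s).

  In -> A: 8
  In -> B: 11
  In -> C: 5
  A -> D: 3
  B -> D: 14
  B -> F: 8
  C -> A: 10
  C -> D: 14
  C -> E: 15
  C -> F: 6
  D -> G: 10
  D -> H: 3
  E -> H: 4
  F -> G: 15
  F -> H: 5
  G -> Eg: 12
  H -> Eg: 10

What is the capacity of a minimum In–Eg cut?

Augment In→A→D→G→Eg: bottleneck 3, flow now 3.
Augment In→B→D→G→Eg: bottleneck 7, flow now 10.
Augment In→B→D→H→Eg: bottleneck 3, flow now 13.
Augment In→B→F→G→Eg: bottleneck 1, flow now 14.
Augment In→C→E→H→Eg: bottleneck 4, flow now 18.
Augment In→C→F→G→Eg: bottleneck 1, flow now 19.
No augmenting path remains; maximum flow = 19.
By max-flow min-cut, the minimum cut capacity equals the max flow.
In the residual graph, reachable from In: {In, A}.
Min-cut edges: In→B (11), In→C (5), A→D (3); capacity 11 + 5 + 3 = 19.

19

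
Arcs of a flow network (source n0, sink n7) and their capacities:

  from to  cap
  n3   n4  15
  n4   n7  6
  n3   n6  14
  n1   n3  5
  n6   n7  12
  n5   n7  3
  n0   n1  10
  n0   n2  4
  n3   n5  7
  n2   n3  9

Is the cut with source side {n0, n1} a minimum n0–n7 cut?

Yes — it is a minimum cut (capacity 9).

Given cut capacity: 4 + 5 = 9.
Augment n0→n1→n3→n4→n7: bottleneck 5, flow now 5.
Augment n0→n2→n3→n4→n7: bottleneck 1, flow now 6.
Augment n0→n2→n3→n5→n7: bottleneck 3, flow now 9.
No augmenting path remains; maximum flow = 9.
Cut capacity 9 equals the max flow, so it is a minimum cut.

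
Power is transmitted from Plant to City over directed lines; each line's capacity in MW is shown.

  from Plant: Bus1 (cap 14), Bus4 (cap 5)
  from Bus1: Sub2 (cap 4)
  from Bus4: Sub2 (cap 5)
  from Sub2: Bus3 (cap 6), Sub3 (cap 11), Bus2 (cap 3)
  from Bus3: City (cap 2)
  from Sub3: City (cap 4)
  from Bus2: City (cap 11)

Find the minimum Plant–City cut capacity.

9

Augment Plant→Bus1→Sub2→Bus3→City: bottleneck 2, flow now 2.
Augment Plant→Bus1→Sub2→Sub3→City: bottleneck 2, flow now 4.
Augment Plant→Bus4→Sub2→Sub3→City: bottleneck 2, flow now 6.
Augment Plant→Bus4→Sub2→Bus2→City: bottleneck 3, flow now 9.
No augmenting path remains; maximum flow = 9.
By max-flow min-cut, the minimum cut capacity equals the max flow.
In the residual graph, reachable from Plant: {Plant, Bus1}.
Min-cut edges: Plant→Bus4 (5), Bus1→Sub2 (4); capacity 5 + 4 = 9.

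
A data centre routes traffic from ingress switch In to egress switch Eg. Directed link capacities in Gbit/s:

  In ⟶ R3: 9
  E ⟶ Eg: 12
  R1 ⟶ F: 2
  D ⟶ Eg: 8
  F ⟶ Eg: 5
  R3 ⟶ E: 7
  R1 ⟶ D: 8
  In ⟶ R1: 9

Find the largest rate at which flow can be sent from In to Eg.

16

Augment In→R1→F→Eg: bottleneck 2, flow now 2.
Augment In→R1→D→Eg: bottleneck 7, flow now 9.
Augment In→R3→E→Eg: bottleneck 7, flow now 16.
No augmenting path remains; maximum flow = 16.
In the residual graph, reachable from In: {In, R3}.
Min-cut edges: In→R1 (9), R3→E (7); capacity 9 + 7 = 16.
This cut is saturated, so no flow can exceed 16.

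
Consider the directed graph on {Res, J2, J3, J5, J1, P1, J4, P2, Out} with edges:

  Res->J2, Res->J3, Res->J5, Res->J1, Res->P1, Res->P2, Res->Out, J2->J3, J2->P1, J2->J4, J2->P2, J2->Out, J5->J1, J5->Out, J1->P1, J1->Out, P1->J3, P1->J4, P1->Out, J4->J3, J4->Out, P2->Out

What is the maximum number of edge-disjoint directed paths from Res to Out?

Assign every edge capacity 1; by Menger, the answer equals the max flow.
Path Res→Out (+1); total 1.
Path Res→J2→Out (+1); total 2.
Path Res→J5→Out (+1); total 3.
Path Res→J1→Out (+1); total 4.
Path Res→P1→Out (+1); total 5.
Path Res→P2→Out (+1); total 6.
No residual Res→Out path; max flow = 6.
Certifying cut of size 6: {Res→J1, Res→J2, Res→J5, Res→Out, Res→P1, Res→P2}.

6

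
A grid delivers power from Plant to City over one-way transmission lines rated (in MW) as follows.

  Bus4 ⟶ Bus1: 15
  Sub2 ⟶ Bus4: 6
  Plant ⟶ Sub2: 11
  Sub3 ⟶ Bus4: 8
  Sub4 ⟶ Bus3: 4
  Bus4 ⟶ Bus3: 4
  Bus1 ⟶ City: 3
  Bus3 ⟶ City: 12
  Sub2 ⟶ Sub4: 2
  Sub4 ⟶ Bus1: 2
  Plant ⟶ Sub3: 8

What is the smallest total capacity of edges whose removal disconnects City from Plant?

Augment Plant→Sub2→Bus4→Bus1→City: bottleneck 3, flow now 3.
Augment Plant→Sub2→Bus4→Bus3→City: bottleneck 3, flow now 6.
Augment Plant→Sub2→Sub4→Bus3→City: bottleneck 2, flow now 8.
Augment Plant→Sub3→Bus4→Bus3→City: bottleneck 1, flow now 9.
No augmenting path remains; maximum flow = 9.
By max-flow min-cut, the minimum cut capacity equals the max flow.
In the residual graph, reachable from Plant: {Plant, Sub2, Sub3, Bus4, Bus1}.
Min-cut edges: Sub2→Sub4 (2), Bus4→Bus3 (4), Bus1→City (3); capacity 2 + 4 + 3 = 9.

9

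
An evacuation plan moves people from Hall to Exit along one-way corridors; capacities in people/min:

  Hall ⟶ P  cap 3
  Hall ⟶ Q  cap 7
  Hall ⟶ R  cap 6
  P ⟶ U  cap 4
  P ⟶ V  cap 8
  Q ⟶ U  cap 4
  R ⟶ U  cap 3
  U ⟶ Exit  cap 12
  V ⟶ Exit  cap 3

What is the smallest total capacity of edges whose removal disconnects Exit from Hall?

10

Augment Hall→P→U→Exit: bottleneck 3, flow now 3.
Augment Hall→Q→U→Exit: bottleneck 4, flow now 7.
Augment Hall→R→U→Exit: bottleneck 3, flow now 10.
No augmenting path remains; maximum flow = 10.
By max-flow min-cut, the minimum cut capacity equals the max flow.
In the residual graph, reachable from Hall: {Hall, Q, R}.
Min-cut edges: Hall→P (3), Q→U (4), R→U (3); capacity 3 + 4 + 3 = 10.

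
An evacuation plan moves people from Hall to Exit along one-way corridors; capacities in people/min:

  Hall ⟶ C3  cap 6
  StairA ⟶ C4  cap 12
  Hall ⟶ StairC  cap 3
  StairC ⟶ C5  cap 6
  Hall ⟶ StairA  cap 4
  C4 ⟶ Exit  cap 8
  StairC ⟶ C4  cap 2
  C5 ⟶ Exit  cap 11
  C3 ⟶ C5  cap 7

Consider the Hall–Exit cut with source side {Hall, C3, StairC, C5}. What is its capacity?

17

Edges leaving {Hall, C3, StairC, C5}: Hall→StairA (4), StairC→C4 (2), C5→Exit (11).
Cut capacity = 4 + 2 + 11 = 17.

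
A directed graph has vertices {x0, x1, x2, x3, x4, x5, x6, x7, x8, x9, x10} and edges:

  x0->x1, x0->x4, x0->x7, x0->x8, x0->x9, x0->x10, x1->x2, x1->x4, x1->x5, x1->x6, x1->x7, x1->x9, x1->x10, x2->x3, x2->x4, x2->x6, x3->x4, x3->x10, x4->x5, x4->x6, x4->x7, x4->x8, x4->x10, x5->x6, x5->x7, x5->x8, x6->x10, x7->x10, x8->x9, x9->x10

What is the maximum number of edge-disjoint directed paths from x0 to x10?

5

Assign every edge capacity 1; by Menger, the answer equals the max flow.
Path x0→x10 (+1); total 1.
Path x0→x1→x10 (+1); total 2.
Path x0→x4→x10 (+1); total 3.
Path x0→x7→x10 (+1); total 4.
Path x0→x9→x10 (+1); total 5.
No residual x0→x10 path; max flow = 5.
Certifying cut of size 5: {x0→x1, x0→x10, x0→x4, x0→x7, x9→x10}.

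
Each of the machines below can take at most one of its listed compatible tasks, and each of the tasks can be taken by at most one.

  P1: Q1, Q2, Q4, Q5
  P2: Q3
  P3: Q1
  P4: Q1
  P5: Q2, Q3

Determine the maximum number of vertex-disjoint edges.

4

Unit-capacity flow: source→left, listed edges, right→sink; max matching = max flow.
Augmenting path P1→Q1 (+1); matched 1.
Augmenting path P2→Q3 (+1); matched 2.
Augmenting path P5→Q2 (+1); matched 3.
Augmenting path P3→Q1→P1→Q4 (+1); matched 4.
No augmenting path remains; maximum matching = 4.
König certificate: {P1, P2, P5, Q1} is a vertex cover of size 4 (every listed pair touches it), so no matching can be larger.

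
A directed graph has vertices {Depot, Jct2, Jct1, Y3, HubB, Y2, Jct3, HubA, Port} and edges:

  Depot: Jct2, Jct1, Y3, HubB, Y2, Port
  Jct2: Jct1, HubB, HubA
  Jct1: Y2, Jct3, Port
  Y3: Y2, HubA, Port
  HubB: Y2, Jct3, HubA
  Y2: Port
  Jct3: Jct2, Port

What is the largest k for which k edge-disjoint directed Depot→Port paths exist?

5

Assign every edge capacity 1; by Menger, the answer equals the max flow.
Path Depot→Port (+1); total 1.
Path Depot→Jct1→Port (+1); total 2.
Path Depot→Y3→Port (+1); total 3.
Path Depot→Y2→Port (+1); total 4.
Path Depot→HubB→Jct3→Port (+1); total 5.
No residual Depot→Port path; max flow = 5.
Certifying cut of size 5: {Depot→Port, Depot→Y3, Jct1→Port, Jct3→Port, Y2→Port}.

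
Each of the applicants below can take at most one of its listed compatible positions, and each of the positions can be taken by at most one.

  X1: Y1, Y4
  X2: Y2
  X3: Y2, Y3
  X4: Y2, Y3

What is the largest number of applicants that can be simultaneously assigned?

3

Unit-capacity flow: source→left, listed edges, right→sink; max matching = max flow.
Augmenting path X1→Y1 (+1); matched 1.
Augmenting path X2→Y2 (+1); matched 2.
Augmenting path X3→Y3 (+1); matched 3.
No augmenting path remains; maximum matching = 3.
König certificate: {X1, Y2, Y3} is a vertex cover of size 3 (every listed pair touches it), so no matching can be larger.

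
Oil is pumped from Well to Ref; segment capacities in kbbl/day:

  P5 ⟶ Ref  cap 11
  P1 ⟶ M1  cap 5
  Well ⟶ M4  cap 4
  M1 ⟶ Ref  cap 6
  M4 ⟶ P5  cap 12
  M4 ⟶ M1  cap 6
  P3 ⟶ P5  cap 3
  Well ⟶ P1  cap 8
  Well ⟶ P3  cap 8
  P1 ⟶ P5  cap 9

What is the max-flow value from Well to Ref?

Augment Well→P1→P5→Ref: bottleneck 8, flow now 8.
Augment Well→P3→P5→Ref: bottleneck 3, flow now 11.
Augment Well→M4→M1→Ref: bottleneck 4, flow now 15.
No augmenting path remains; maximum flow = 15.
In the residual graph, reachable from Well: {Well, P3}.
Min-cut edges: Well→P1 (8), Well→M4 (4), P3→P5 (3); capacity 8 + 4 + 3 = 15.
This cut is saturated, so no flow can exceed 15.

15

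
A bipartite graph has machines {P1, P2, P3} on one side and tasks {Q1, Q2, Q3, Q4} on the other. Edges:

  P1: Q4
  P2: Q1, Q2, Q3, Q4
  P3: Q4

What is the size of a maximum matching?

Unit-capacity flow: source→left, listed edges, right→sink; max matching = max flow.
Augmenting path P1→Q4 (+1); matched 1.
Augmenting path P2→Q1 (+1); matched 2.
No augmenting path remains; maximum matching = 2.
König certificate: {P2, Q4} is a vertex cover of size 2 (every listed pair touches it), so no matching can be larger.

2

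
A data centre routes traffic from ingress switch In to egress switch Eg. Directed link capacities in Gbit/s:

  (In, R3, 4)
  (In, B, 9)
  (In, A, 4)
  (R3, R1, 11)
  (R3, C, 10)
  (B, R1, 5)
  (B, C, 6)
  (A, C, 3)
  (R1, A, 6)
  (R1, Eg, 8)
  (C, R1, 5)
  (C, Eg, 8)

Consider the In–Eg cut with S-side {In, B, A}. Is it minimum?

No — its capacity is 18, but the minimum cut has capacity 16.

Given cut capacity: 4 + 5 + 6 + 3 = 18.
Augment In→R3→R1→Eg: bottleneck 4, flow now 4.
Augment In→B→R1→Eg: bottleneck 4, flow now 8.
Augment In→B→C→Eg: bottleneck 5, flow now 13.
Augment In→A→C→Eg: bottleneck 3, flow now 16.
No augmenting path remains; maximum flow = 16.
In the residual graph, reachable from In: {In, A}.
Min-cut edges: In→R3 (4), In→B (9), A→C (3); capacity 4 + 9 + 3 = 16.
Cut capacity 18 exceeds the max flow 16, so it is not minimum.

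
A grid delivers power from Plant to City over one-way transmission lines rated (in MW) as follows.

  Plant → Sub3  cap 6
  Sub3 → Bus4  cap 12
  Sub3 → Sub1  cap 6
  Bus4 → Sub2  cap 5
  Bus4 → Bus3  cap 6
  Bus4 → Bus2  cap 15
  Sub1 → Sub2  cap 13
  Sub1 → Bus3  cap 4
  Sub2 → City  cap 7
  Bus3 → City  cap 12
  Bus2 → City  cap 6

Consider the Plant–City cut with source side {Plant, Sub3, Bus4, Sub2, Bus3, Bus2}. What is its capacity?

Edges leaving {Plant, Sub3, Bus4, Sub2, Bus3, Bus2}: Sub3→Sub1 (6), Sub2→City (7), Bus3→City (12), Bus2→City (6).
Cut capacity = 6 + 7 + 12 + 6 = 31.

31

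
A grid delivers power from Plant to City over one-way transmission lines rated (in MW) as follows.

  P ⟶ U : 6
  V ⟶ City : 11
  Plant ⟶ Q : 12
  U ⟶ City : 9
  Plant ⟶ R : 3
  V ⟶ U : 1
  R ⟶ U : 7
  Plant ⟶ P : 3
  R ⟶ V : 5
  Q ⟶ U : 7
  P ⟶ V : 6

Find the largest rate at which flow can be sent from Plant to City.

Augment Plant→P→U→City: bottleneck 3, flow now 3.
Augment Plant→Q→U→City: bottleneck 6, flow now 9.
Augment Plant→R→V→City: bottleneck 3, flow now 12.
Augment Plant→Q→U→P→V→City: bottleneck 1, flow now 13. (uses reverse residual edge)
No augmenting path remains; maximum flow = 13.
In the residual graph, reachable from Plant: {Plant, Q}.
Min-cut edges: Plant→P (3), Plant→R (3), Q→U (7); capacity 3 + 3 + 7 = 13.
This cut is saturated, so no flow can exceed 13.

13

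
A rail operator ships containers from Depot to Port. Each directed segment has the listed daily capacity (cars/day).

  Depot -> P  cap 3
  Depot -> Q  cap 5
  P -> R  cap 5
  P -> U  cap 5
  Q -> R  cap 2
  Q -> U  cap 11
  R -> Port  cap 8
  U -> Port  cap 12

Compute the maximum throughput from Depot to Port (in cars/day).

Augment Depot→P→R→Port: bottleneck 3, flow now 3.
Augment Depot→Q→R→Port: bottleneck 2, flow now 5.
Augment Depot→Q→U→Port: bottleneck 3, flow now 8.
No augmenting path remains; maximum flow = 8.
In the residual graph, reachable from Depot: {Depot}.
Min-cut edges: Depot→P (3), Depot→Q (5); capacity 3 + 5 = 8.
This cut is saturated, so no flow can exceed 8.

8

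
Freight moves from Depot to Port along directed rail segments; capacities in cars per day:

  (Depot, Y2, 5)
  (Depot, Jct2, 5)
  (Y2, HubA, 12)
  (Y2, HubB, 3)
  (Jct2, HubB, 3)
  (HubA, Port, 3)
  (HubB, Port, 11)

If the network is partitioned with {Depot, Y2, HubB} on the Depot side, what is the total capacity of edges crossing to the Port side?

28

Edges leaving {Depot, Y2, HubB}: Depot→Jct2 (5), Y2→HubA (12), HubB→Port (11).
Cut capacity = 5 + 12 + 11 = 28.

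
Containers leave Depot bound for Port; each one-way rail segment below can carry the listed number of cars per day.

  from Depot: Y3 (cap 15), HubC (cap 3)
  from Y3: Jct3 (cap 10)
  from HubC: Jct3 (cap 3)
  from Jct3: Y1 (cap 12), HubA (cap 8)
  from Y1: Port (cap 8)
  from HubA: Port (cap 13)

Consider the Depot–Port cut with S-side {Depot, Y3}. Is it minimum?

Given cut capacity: 3 + 10 = 13.
Augment Depot→Y3→Jct3→Y1→Port: bottleneck 8, flow now 8.
Augment Depot→Y3→Jct3→HubA→Port: bottleneck 2, flow now 10.
Augment Depot→HubC→Jct3→HubA→Port: bottleneck 3, flow now 13.
No augmenting path remains; maximum flow = 13.
Cut capacity 13 equals the max flow, so it is a minimum cut.

Yes — it is a minimum cut (capacity 13).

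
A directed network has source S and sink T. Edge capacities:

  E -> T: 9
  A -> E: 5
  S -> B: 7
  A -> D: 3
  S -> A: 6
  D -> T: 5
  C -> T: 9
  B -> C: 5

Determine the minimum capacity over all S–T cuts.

11

Augment S→A→D→T: bottleneck 3, flow now 3.
Augment S→A→E→T: bottleneck 3, flow now 6.
Augment S→B→C→T: bottleneck 5, flow now 11.
No augmenting path remains; maximum flow = 11.
By max-flow min-cut, the minimum cut capacity equals the max flow.
In the residual graph, reachable from S: {S, B}.
Min-cut edges: S→A (6), B→C (5); capacity 6 + 5 = 11.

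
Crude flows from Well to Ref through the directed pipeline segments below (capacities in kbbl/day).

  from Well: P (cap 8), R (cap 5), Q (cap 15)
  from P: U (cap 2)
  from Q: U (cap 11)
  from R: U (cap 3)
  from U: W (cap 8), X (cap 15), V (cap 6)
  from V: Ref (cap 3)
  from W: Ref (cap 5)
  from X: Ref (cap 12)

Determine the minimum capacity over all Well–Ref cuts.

16

Augment Well→P→U→V→Ref: bottleneck 2, flow now 2.
Augment Well→Q→U→V→Ref: bottleneck 1, flow now 3.
Augment Well→Q→U→W→Ref: bottleneck 5, flow now 8.
Augment Well→Q→U→X→Ref: bottleneck 5, flow now 13.
Augment Well→R→U→X→Ref: bottleneck 3, flow now 16.
No augmenting path remains; maximum flow = 16.
By max-flow min-cut, the minimum cut capacity equals the max flow.
In the residual graph, reachable from Well: {Well, P, Q, R}.
Min-cut edges: P→U (2), Q→U (11), R→U (3); capacity 2 + 11 + 3 = 16.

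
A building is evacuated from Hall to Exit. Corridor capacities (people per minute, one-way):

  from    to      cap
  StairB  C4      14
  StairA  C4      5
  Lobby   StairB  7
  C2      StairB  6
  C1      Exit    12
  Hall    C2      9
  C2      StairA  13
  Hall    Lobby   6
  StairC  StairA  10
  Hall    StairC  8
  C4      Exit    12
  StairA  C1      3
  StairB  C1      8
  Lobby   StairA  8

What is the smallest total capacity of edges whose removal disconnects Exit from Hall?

Augment Hall→C2→StairA→C4→Exit: bottleneck 5, flow now 5.
Augment Hall→C2→StairA→C1→Exit: bottleneck 3, flow now 8.
Augment Hall→C2→StairB→C4→Exit: bottleneck 1, flow now 9.
Augment Hall→Lobby→StairB→C4→Exit: bottleneck 6, flow now 15.
Augment Hall→StairC→StairA→C2→StairB→C1→Exit: bottleneck 5, flow now 20. (uses reverse residual edge)
No augmenting path remains; maximum flow = 20.
By max-flow min-cut, the minimum cut capacity equals the max flow.
In the residual graph, reachable from Hall: {Hall, C2, StairC, StairA}.
Min-cut edges: Hall→Lobby (6), C2→StairB (6), StairA→C4 (5), StairA→C1 (3); capacity 6 + 6 + 5 + 3 = 20.

20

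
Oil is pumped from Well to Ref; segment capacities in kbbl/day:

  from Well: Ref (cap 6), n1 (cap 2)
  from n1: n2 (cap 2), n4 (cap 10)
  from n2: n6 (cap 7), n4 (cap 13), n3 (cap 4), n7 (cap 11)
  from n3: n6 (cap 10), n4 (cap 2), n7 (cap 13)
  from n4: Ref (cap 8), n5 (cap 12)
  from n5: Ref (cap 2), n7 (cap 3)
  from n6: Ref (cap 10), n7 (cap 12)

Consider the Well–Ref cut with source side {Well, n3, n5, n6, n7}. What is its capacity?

22

Edges leaving {Well, n3, n5, n6, n7}: Well→n1 (2), Well→Ref (6), n3→n4 (2), n5→Ref (2), n6→Ref (10).
Cut capacity = 2 + 6 + 2 + 2 + 10 = 22.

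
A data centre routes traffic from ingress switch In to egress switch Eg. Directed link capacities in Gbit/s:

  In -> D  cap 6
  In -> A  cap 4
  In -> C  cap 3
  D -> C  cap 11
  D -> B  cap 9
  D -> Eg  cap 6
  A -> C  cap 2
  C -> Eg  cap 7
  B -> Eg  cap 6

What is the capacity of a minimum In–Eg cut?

11

Augment In→D→Eg: bottleneck 6, flow now 6.
Augment In→C→Eg: bottleneck 3, flow now 9.
Augment In→A→C→Eg: bottleneck 2, flow now 11.
No augmenting path remains; maximum flow = 11.
By max-flow min-cut, the minimum cut capacity equals the max flow.
In the residual graph, reachable from In: {In, A}.
Min-cut edges: In→D (6), In→C (3), A→C (2); capacity 6 + 3 + 2 = 11.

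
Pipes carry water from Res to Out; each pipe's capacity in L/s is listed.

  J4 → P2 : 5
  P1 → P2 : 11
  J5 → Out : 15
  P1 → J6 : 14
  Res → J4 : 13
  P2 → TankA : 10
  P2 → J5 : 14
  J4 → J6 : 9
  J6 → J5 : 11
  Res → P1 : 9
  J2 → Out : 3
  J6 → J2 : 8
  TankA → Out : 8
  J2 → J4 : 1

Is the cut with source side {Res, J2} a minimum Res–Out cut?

Given cut capacity: 13 + 9 + 1 + 3 = 26.
Augment Res→J4→P2→TankA→Out: bottleneck 5, flow now 5.
Augment Res→J4→J6→J2→Out: bottleneck 3, flow now 8.
Augment Res→J4→J6→J5→Out: bottleneck 5, flow now 13.
Augment Res→P1→P2→TankA→Out: bottleneck 3, flow now 16.
Augment Res→P1→P2→J5→Out: bottleneck 6, flow now 22.
No augmenting path remains; maximum flow = 22.
In the residual graph, reachable from Res: {Res}.
Min-cut edges: Res→J4 (13), Res→P1 (9); capacity 13 + 9 = 22.
Cut capacity 26 exceeds the max flow 22, so it is not minimum.

No — its capacity is 26, but the minimum cut has capacity 22.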